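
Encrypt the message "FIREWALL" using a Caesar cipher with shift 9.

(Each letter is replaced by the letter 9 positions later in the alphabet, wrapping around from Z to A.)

Step 1: For each letter, shift forward by 9 positions (mod 26).
  F (position 5) -> position (5+9) mod 26 = 14 -> O
  I (position 8) -> position (8+9) mod 26 = 17 -> R
  R (position 17) -> position (17+9) mod 26 = 0 -> A
  E (position 4) -> position (4+9) mod 26 = 13 -> N
  W (position 22) -> position (22+9) mod 26 = 5 -> F
  A (position 0) -> position (0+9) mod 26 = 9 -> J
  L (position 11) -> position (11+9) mod 26 = 20 -> U
  L (position 11) -> position (11+9) mod 26 = 20 -> U
Result: ORANFJUU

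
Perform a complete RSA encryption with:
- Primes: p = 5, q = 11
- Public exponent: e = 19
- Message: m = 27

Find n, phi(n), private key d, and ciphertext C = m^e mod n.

Step 1: n = 5 * 11 = 55.
Step 2: phi(n) = (5-1)(11-1) = 4 * 10 = 40.
Step 3: Find d = 19^(-1) mod 40 = 19.
  Verify: 19 * 19 = 361 = 1 (mod 40).
Step 4: C = 27^19 mod 55 = 53.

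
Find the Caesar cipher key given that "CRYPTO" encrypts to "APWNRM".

Step 1: Compare first letters: C (position 2) -> A (position 0).
Step 2: Shift = (0 - 2) mod 26 = 24.
The shift value is 24.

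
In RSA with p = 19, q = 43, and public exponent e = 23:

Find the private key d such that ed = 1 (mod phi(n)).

Step 1: n = 19 * 43 = 817.
Step 2: phi(n) = 18 * 42 = 756.
Step 3: Find d such that 23 * d = 1 (mod 756).
Step 4: d = 23^(-1) mod 756 = 263.
Verification: 23 * 263 = 6049 = 8 * 756 + 1.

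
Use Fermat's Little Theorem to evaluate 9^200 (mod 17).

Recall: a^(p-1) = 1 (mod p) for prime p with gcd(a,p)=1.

Step 1: Since 17 is prime, by Fermat's Little Theorem: 9^16 = 1 (mod 17).
Step 2: Reduce exponent: 200 mod 16 = 8.
Step 3: So 9^200 = 9^8 (mod 17).
Step 4: 9^8 mod 17 = 1.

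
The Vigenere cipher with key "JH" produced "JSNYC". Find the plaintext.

Step 1: Extend key: JHJHJ
Step 2: Decrypt each letter (c - k) mod 26:
  J(9) - J(9) = (9-9) mod 26 = 0 = A
  S(18) - H(7) = (18-7) mod 26 = 11 = L
  N(13) - J(9) = (13-9) mod 26 = 4 = E
  Y(24) - H(7) = (24-7) mod 26 = 17 = R
  C(2) - J(9) = (2-9) mod 26 = 19 = T
Plaintext: ALERT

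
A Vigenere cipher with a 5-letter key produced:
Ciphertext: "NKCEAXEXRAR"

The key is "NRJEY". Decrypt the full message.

Step 1: Key 'NRJEY' has length 5. Extended key: NRJEYNRJEYN
Step 2: Decrypt each position:
  N(13) - N(13) = 0 = A
  K(10) - R(17) = 19 = T
  C(2) - J(9) = 19 = T
  E(4) - E(4) = 0 = A
  A(0) - Y(24) = 2 = C
  X(23) - N(13) = 10 = K
  E(4) - R(17) = 13 = N
  X(23) - J(9) = 14 = O
  R(17) - E(4) = 13 = N
  A(0) - Y(24) = 2 = C
  R(17) - N(13) = 4 = E
Plaintext: ATTACKNONCE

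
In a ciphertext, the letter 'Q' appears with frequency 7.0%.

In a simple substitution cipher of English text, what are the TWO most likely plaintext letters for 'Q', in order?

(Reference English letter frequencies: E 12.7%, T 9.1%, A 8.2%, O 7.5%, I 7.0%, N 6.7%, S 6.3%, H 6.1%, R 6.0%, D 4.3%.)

Step 1: Observed frequency of 'Q' is 7.0%.
Step 2: Compute distances to each reference frequency and sort:
  I (7.0%): difference = 0.0% <-- BEST
  N (6.7%): difference = 0.3% <-- RUNNER-UP
  O (7.5%): difference = 0.5%
  S (6.3%): difference = 0.7%
  H (6.1%): difference = 0.9%
Step 3: Most likely is 'I' (7.0%, diff 0.0%); second most likely is 'N' (6.7%, diff 0.3%).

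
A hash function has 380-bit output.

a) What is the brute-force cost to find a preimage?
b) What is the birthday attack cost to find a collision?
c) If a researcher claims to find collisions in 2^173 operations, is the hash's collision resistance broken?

Step 1: Preimage resistance requires brute-force of 2^380 operations.
Step 2: Collision resistance (birthday bound) = 2^(380/2) = 2^190.
Step 3: The claimed attack costs 2^173 operations.
Step 4: Since 2^173 < 2^190, the claimed attack beats the generic birthday bound, so collision resistance is broken.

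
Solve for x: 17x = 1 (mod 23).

Step 1: We need x such that 17 * x = 1 (mod 23).
Step 2: Using the extended Euclidean algorithm or trial:
  17 * 19 = 323 = 14 * 23 + 1.
Step 3: Since 323 mod 23 = 1, the inverse is x = 19.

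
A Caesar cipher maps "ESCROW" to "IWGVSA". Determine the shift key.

Step 1: Compare first letters: E (position 4) -> I (position 8).
Step 2: Shift = (8 - 4) mod 26 = 4.
The shift value is 4.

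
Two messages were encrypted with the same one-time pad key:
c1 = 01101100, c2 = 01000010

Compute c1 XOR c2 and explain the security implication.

Step 1: c1 XOR c2 = (m1 XOR k) XOR (m2 XOR k).
Step 2: By XOR associativity/commutativity: = m1 XOR m2 XOR k XOR k = m1 XOR m2.
Step 3: 01101100 XOR 01000010 = 00101110 = 46.
Step 4: The key cancels out! An attacker learns m1 XOR m2 = 46, revealing the relationship between plaintexts.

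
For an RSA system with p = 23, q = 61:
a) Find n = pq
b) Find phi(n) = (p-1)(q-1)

Step 1: n = p * q = 23 * 61 = 1403.
Step 2: phi(n) = (p-1)(q-1) = 22 * 60 = 1320.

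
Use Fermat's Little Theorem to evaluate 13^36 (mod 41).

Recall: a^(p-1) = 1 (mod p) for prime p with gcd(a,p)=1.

Step 1: Since 41 is prime, by Fermat's Little Theorem: 13^40 = 1 (mod 41).
Step 2: Reduce exponent: 36 mod 40 = 36.
Step 3: So 13^36 = 13^36 (mod 41).
Step 4: 13^36 mod 41 = 23.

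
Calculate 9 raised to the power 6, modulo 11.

Step 1: Compute 9^6 mod 11 step by step, reducing modulo 11 at each step.
  9^1 mod 11 = 9
  9^2 mod 11 = (9 * 9) mod 11 = 4
  9^3 mod 11 = (4 * 9) mod 11 = 3
  9^4 mod 11 = (3 * 9) mod 11 = 5
  9^5 mod 11 = (5 * 9) mod 11 = 1
  9^6 mod 11 = (1 * 9) mod 11 = 9
Step 2: Result = 9.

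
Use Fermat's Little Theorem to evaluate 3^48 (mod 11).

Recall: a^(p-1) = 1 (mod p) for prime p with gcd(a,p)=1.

Step 1: Since 11 is prime, by Fermat's Little Theorem: 3^10 = 1 (mod 11).
Step 2: Reduce exponent: 48 mod 10 = 8.
Step 3: So 3^48 = 3^8 (mod 11).
Step 4: 3^8 mod 11 = 5.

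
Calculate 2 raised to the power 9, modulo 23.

Step 1: Compute 2^9 mod 23 step by step, reducing modulo 23 at each step.
  2^1 mod 23 = 2
  2^2 mod 23 = (2 * 2) mod 23 = 4
  2^3 mod 23 = (4 * 2) mod 23 = 8
  2^4 mod 23 = (8 * 2) mod 23 = 16
  2^5 mod 23 = (16 * 2) mod 23 = 9
  2^6 mod 23 = (9 * 2) mod 23 = 18
  2^7 mod 23 = (18 * 2) mod 23 = 13
  2^8 mod 23 = (13 * 2) mod 23 = 3
  2^9 mod 23 = (3 * 2) mod 23 = 6
Step 2: Result = 6.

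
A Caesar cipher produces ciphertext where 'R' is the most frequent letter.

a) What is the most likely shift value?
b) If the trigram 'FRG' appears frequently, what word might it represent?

Step 1: In English, 'E' is the most frequent letter (12.7%).
Step 2: The most frequent ciphertext letter is 'R' (position 17).
Step 3: Shift = (17 - 4) mod 26 = 13.
Step 4: Decrypt 'FRG' by shifting back 13:
  F -> S
  R -> E
  G -> T
Step 5: 'FRG' decrypts to 'SET'.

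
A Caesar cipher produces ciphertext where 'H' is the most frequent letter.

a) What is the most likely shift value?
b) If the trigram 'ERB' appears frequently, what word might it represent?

Step 1: In English, 'E' is the most frequent letter (12.7%).
Step 2: The most frequent ciphertext letter is 'H' (position 7).
Step 3: Shift = (7 - 4) mod 26 = 3.
Step 4: Decrypt 'ERB' by shifting back 3:
  E -> B
  R -> O
  B -> Y
Step 5: 'ERB' decrypts to 'BOY'.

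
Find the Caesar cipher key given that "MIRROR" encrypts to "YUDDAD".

Step 1: Compare first letters: M (position 12) -> Y (position 24).
Step 2: Shift = (24 - 12) mod 26 = 12.
The shift value is 12.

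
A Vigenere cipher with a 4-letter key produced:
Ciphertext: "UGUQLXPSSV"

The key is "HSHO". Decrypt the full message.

Step 1: Key 'HSHO' has length 4. Extended key: HSHOHSHOHS
Step 2: Decrypt each position:
  U(20) - H(7) = 13 = N
  G(6) - S(18) = 14 = O
  U(20) - H(7) = 13 = N
  Q(16) - O(14) = 2 = C
  L(11) - H(7) = 4 = E
  X(23) - S(18) = 5 = F
  P(15) - H(7) = 8 = I
  S(18) - O(14) = 4 = E
  S(18) - H(7) = 11 = L
  V(21) - S(18) = 3 = D
Plaintext: NONCEFIELD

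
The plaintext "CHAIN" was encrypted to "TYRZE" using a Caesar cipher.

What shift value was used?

Step 1: Compare first letters: C (position 2) -> T (position 19).
Step 2: Shift = (19 - 2) mod 26 = 17.
The shift value is 17.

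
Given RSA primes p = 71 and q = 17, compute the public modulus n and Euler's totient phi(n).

Step 1: n = p * q = 71 * 17 = 1207.
Step 2: phi(n) = (p-1)(q-1) = 70 * 16 = 1120.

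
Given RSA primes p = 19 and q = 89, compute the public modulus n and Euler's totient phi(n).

Step 1: n = p * q = 19 * 89 = 1691.
Step 2: phi(n) = (p-1)(q-1) = 18 * 88 = 1584.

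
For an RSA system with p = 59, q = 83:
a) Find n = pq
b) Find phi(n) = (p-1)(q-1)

Step 1: n = p * q = 59 * 83 = 4897.
Step 2: phi(n) = (p-1)(q-1) = 58 * 82 = 4756.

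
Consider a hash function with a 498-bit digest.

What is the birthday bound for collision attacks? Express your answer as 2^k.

Step 1: The birthday paradox gives collision probability ~50% after sqrt(2^n) = 2^(n/2) hashes.
Step 2: For 498-bit output: 2^(498/2) = 2^249.
Step 3: Approximately 2^249 hash computations needed.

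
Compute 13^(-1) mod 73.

Step 1: We need x such that 13 * x = 1 (mod 73).
Step 2: Using the extended Euclidean algorithm or trial:
  13 * 45 = 585 = 8 * 73 + 1.
Step 3: Since 585 mod 73 = 1, the inverse is x = 45.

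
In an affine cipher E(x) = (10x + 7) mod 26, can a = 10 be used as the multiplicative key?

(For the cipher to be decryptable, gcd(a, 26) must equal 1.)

Step 1: Compute gcd(10, 26).
Step 2: gcd(10, 26) = 2.
Since gcd = 2 != 1, 10 shares a common factor with 26, so it cannot be used.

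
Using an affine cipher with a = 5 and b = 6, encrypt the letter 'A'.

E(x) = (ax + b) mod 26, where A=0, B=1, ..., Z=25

Step 1: Convert 'A' to number: x = 0.
Step 2: E(0) = (5 * 0 + 6) mod 26 = 6 mod 26 = 6.
Step 3: Convert 6 back to letter: G.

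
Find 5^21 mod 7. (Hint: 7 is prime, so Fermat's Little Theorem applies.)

Step 1: Since 7 is prime, by Fermat's Little Theorem: 5^6 = 1 (mod 7).
Step 2: Reduce exponent: 21 mod 6 = 3.
Step 3: So 5^21 = 5^3 (mod 7).
Step 4: 5^3 mod 7 = 6.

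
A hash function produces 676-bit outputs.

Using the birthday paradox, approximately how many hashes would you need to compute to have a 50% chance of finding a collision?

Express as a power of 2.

Step 1: The birthday paradox gives collision probability ~50% after sqrt(2^n) = 2^(n/2) hashes.
Step 2: For 676-bit output: 2^(676/2) = 2^338.
Step 3: Approximately 2^338 hash computations needed.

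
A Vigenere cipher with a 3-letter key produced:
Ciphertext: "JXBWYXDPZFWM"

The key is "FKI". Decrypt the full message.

Step 1: Key 'FKI' has length 3. Extended key: FKIFKIFKIFKI
Step 2: Decrypt each position:
  J(9) - F(5) = 4 = E
  X(23) - K(10) = 13 = N
  B(1) - I(8) = 19 = T
  W(22) - F(5) = 17 = R
  Y(24) - K(10) = 14 = O
  X(23) - I(8) = 15 = P
  D(3) - F(5) = 24 = Y
  P(15) - K(10) = 5 = F
  Z(25) - I(8) = 17 = R
  F(5) - F(5) = 0 = A
  W(22) - K(10) = 12 = M
  M(12) - I(8) = 4 = E
Plaintext: ENTROPYFRAME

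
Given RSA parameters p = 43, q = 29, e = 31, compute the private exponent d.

Step 1: n = 43 * 29 = 1247.
Step 2: phi(n) = 42 * 28 = 1176.
Step 3: Find d such that 31 * d = 1 (mod 1176).
Step 4: d = 31^(-1) mod 1176 = 607.
Verification: 31 * 607 = 18817 = 16 * 1176 + 1.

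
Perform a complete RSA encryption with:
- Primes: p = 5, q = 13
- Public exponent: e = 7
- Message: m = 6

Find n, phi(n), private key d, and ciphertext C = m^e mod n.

Step 1: n = 5 * 13 = 65.
Step 2: phi(n) = (5-1)(13-1) = 4 * 12 = 48.
Step 3: Find d = 7^(-1) mod 48 = 7.
  Verify: 7 * 7 = 49 = 1 (mod 48).
Step 4: C = 6^7 mod 65 = 46.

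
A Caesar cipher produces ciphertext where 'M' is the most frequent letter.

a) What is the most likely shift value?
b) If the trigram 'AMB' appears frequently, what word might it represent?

Step 1: In English, 'E' is the most frequent letter (12.7%).
Step 2: The most frequent ciphertext letter is 'M' (position 12).
Step 3: Shift = (12 - 4) mod 26 = 8.
Step 4: Decrypt 'AMB' by shifting back 8:
  A -> S
  M -> E
  B -> T
Step 5: 'AMB' decrypts to 'SET'.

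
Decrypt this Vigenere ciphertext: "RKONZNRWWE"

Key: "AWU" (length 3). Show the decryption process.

Step 1: Key 'AWU' has length 3. Extended key: AWUAWUAWUA
Step 2: Decrypt each position:
  R(17) - A(0) = 17 = R
  K(10) - W(22) = 14 = O
  O(14) - U(20) = 20 = U
  N(13) - A(0) = 13 = N
  Z(25) - W(22) = 3 = D
  N(13) - U(20) = 19 = T
  R(17) - A(0) = 17 = R
  W(22) - W(22) = 0 = A
  W(22) - U(20) = 2 = C
  E(4) - A(0) = 4 = E
Plaintext: ROUNDTRACE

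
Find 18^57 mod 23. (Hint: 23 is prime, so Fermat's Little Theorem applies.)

Step 1: Since 23 is prime, by Fermat's Little Theorem: 18^22 = 1 (mod 23).
Step 2: Reduce exponent: 57 mod 22 = 13.
Step 3: So 18^57 = 18^13 (mod 23).
Step 4: 18^13 mod 23 = 2.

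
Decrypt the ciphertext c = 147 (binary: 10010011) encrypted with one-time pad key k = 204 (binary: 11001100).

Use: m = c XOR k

Step 1: XOR ciphertext with key:
  Ciphertext: 10010011
  Key:        11001100
  XOR:        01011111
Step 2: Plaintext = 01011111 = 95 in decimal.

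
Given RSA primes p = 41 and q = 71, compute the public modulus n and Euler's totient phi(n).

Step 1: n = p * q = 41 * 71 = 2911.
Step 2: phi(n) = (p-1)(q-1) = 40 * 70 = 2800.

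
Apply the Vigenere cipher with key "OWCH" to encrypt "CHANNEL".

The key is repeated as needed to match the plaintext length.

Step 1: Repeat key to match plaintext length:
  Plaintext: CHANNEL
  Key:       OWCHOWC
Step 2: Encrypt each letter:
  C(2) + O(14) = (2+14) mod 26 = 16 = Q
  H(7) + W(22) = (7+22) mod 26 = 3 = D
  A(0) + C(2) = (0+2) mod 26 = 2 = C
  N(13) + H(7) = (13+7) mod 26 = 20 = U
  N(13) + O(14) = (13+14) mod 26 = 1 = B
  E(4) + W(22) = (4+22) mod 26 = 0 = A
  L(11) + C(2) = (11+2) mod 26 = 13 = N
Ciphertext: QDCUBAN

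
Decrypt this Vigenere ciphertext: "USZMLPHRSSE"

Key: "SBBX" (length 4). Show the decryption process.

Step 1: Key 'SBBX' has length 4. Extended key: SBBXSBBXSBB
Step 2: Decrypt each position:
  U(20) - S(18) = 2 = C
  S(18) - B(1) = 17 = R
  Z(25) - B(1) = 24 = Y
  M(12) - X(23) = 15 = P
  L(11) - S(18) = 19 = T
  P(15) - B(1) = 14 = O
  H(7) - B(1) = 6 = G
  R(17) - X(23) = 20 = U
  S(18) - S(18) = 0 = A
  S(18) - B(1) = 17 = R
  E(4) - B(1) = 3 = D
Plaintext: CRYPTOGUARD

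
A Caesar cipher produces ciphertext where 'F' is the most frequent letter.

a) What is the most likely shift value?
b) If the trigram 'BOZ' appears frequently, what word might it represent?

Step 1: In English, 'E' is the most frequent letter (12.7%).
Step 2: The most frequent ciphertext letter is 'F' (position 5).
Step 3: Shift = (5 - 4) mod 26 = 1.
Step 4: Decrypt 'BOZ' by shifting back 1:
  B -> A
  O -> N
  Z -> Y
Step 5: 'BOZ' decrypts to 'ANY'.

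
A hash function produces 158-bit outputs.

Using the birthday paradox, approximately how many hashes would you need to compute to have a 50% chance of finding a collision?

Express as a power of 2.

Step 1: The birthday paradox gives collision probability ~50% after sqrt(2^n) = 2^(n/2) hashes.
Step 2: For 158-bit output: 2^(158/2) = 2^79.
Step 3: Approximately 2^79 hash computations needed.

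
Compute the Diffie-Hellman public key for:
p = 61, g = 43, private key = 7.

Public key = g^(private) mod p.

Step 1: A = g^a mod p = 43^7 mod 61.
  43^1 mod 61 = 43
  43^2 mod 61 = (43 * 43) mod 61 = 19
  43^3 mod 61 = (19 * 43) mod 61 = 24
  43^4 mod 61 = (24 * 43) mod 61 = 56
  43^5 mod 61 = (56 * 43) mod 61 = 29
  43^6 mod 61 = (29 * 43) mod 61 = 27
  43^7 mod 61 = (27 * 43) mod 61 = 2
Result: A = 2.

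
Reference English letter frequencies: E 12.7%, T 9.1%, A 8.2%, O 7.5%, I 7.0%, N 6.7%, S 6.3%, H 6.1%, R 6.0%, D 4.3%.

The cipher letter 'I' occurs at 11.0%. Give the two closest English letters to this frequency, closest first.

Step 1: Observed frequency of 'I' is 11.0%.
Step 2: Compute distances to each reference frequency and sort:
  E (12.7%): difference = 1.7% <-- BEST
  T (9.1%): difference = 1.9% <-- RUNNER-UP
  A (8.2%): difference = 2.8%
  O (7.5%): difference = 3.5%
  I (7.0%): difference = 4.0%
Step 3: Most likely is 'E' (12.7%, diff 1.7%); second most likely is 'T' (9.1%, diff 1.9%).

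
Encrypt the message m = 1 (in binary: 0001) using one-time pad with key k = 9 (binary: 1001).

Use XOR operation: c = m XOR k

Step 1: Write out the XOR operation bit by bit:
  Message: 0001
  Key:     1001
  XOR:     1000
Step 2: Convert to decimal: 1000 = 8.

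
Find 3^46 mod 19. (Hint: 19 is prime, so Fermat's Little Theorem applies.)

Step 1: Since 19 is prime, by Fermat's Little Theorem: 3^18 = 1 (mod 19).
Step 2: Reduce exponent: 46 mod 18 = 10.
Step 3: So 3^46 = 3^10 (mod 19).
Step 4: 3^10 mod 19 = 16.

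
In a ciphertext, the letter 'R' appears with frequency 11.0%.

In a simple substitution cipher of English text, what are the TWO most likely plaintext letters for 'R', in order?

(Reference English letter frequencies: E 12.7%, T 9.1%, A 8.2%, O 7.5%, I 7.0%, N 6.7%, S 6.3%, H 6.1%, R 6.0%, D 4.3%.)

Step 1: Observed frequency of 'R' is 11.0%.
Step 2: Compute distances to each reference frequency and sort:
  E (12.7%): difference = 1.7% <-- BEST
  T (9.1%): difference = 1.9% <-- RUNNER-UP
  A (8.2%): difference = 2.8%
  O (7.5%): difference = 3.5%
  I (7.0%): difference = 4.0%
Step 3: Most likely is 'E' (12.7%, diff 1.7%); second most likely is 'T' (9.1%, diff 1.9%).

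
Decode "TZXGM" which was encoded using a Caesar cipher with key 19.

Step 1: Reverse the shift by subtracting 19 from each letter position.
  T (position 19) -> position (19-19) mod 26 = 0 -> A
  Z (position 25) -> position (25-19) mod 26 = 6 -> G
  X (position 23) -> position (23-19) mod 26 = 4 -> E
  G (position 6) -> position (6-19) mod 26 = 13 -> N
  M (position 12) -> position (12-19) mod 26 = 19 -> T
Decrypted message: AGENT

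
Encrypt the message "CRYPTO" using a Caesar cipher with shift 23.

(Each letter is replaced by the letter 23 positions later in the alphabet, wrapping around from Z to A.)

Step 1: For each letter, shift forward by 23 positions (mod 26).
  C (position 2) -> position (2+23) mod 26 = 25 -> Z
  R (position 17) -> position (17+23) mod 26 = 14 -> O
  Y (position 24) -> position (24+23) mod 26 = 21 -> V
  P (position 15) -> position (15+23) mod 26 = 12 -> M
  T (position 19) -> position (19+23) mod 26 = 16 -> Q
  O (position 14) -> position (14+23) mod 26 = 11 -> L
Result: ZOVMQL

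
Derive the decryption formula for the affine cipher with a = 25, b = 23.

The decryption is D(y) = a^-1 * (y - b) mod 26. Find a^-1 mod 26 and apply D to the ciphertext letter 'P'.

Step 1: Find a^-1, the modular inverse of 25 mod 26.
Step 2: We need 25 * a^-1 = 1 (mod 26).
Step 3: 25 * 25 = 625 = 24 * 26 + 1, so a^-1 = 25.
Step 4: D(y) = 25(y - 23) mod 26.
Step 5: Apply to 'P' (y = 15): D(15) = 25 * (15 - 23) mod 26 = 25 * -8 mod 26 = 8 -> 'I'.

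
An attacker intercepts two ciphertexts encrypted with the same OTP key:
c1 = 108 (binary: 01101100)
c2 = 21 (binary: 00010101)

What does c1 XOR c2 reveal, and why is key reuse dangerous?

Step 1: c1 XOR c2 = (m1 XOR k) XOR (m2 XOR k).
Step 2: By XOR associativity/commutativity: = m1 XOR m2 XOR k XOR k = m1 XOR m2.
Step 3: 01101100 XOR 00010101 = 01111001 = 121.
Step 4: The key cancels out! An attacker learns m1 XOR m2 = 121, revealing the relationship between plaintexts.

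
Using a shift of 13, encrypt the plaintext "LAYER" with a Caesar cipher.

Step 1: For each letter, shift forward by 13 positions (mod 26).
  L (position 11) -> position (11+13) mod 26 = 24 -> Y
  A (position 0) -> position (0+13) mod 26 = 13 -> N
  Y (position 24) -> position (24+13) mod 26 = 11 -> L
  E (position 4) -> position (4+13) mod 26 = 17 -> R
  R (position 17) -> position (17+13) mod 26 = 4 -> E
Result: YNLRE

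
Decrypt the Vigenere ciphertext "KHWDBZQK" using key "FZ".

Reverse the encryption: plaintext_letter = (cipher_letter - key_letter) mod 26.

Step 1: Extend key: FZFZFZFZ
Step 2: Decrypt each letter (c - k) mod 26:
  K(10) - F(5) = (10-5) mod 26 = 5 = F
  H(7) - Z(25) = (7-25) mod 26 = 8 = I
  W(22) - F(5) = (22-5) mod 26 = 17 = R
  D(3) - Z(25) = (3-25) mod 26 = 4 = E
  B(1) - F(5) = (1-5) mod 26 = 22 = W
  Z(25) - Z(25) = (25-25) mod 26 = 0 = A
  Q(16) - F(5) = (16-5) mod 26 = 11 = L
  K(10) - Z(25) = (10-25) mod 26 = 11 = L
Plaintext: FIREWALL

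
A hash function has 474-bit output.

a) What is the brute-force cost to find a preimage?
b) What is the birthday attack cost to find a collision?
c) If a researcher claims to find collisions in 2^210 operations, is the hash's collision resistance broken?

Step 1: Preimage resistance requires brute-force of 2^474 operations.
Step 2: Collision resistance (birthday bound) = 2^(474/2) = 2^237.
Step 3: The claimed attack costs 2^210 operations.
Step 4: Since 2^210 < 2^237, the claimed attack beats the generic birthday bound, so collision resistance is broken.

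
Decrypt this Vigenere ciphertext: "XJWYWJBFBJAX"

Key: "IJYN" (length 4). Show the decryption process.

Step 1: Key 'IJYN' has length 4. Extended key: IJYNIJYNIJYN
Step 2: Decrypt each position:
  X(23) - I(8) = 15 = P
  J(9) - J(9) = 0 = A
  W(22) - Y(24) = 24 = Y
  Y(24) - N(13) = 11 = L
  W(22) - I(8) = 14 = O
  J(9) - J(9) = 0 = A
  B(1) - Y(24) = 3 = D
  F(5) - N(13) = 18 = S
  B(1) - I(8) = 19 = T
  J(9) - J(9) = 0 = A
  A(0) - Y(24) = 2 = C
  X(23) - N(13) = 10 = K
Plaintext: PAYLOADSTACK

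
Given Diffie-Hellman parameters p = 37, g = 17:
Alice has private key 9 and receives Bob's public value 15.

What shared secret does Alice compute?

Step 1: s = B^a mod p = 15^9 mod 37.
  15^1 mod 37 = 15
  15^2 mod 37 = (15 * 15) mod 37 = 3
  15^3 mod 37 = (3 * 15) mod 37 = 8
  15^4 mod 37 = (8 * 15) mod 37 = 9
  15^5 mod 37 = (9 * 15) mod 37 = 24
  15^6 mod 37 = (24 * 15) mod 37 = 27
  15^7 mod 37 = (27 * 15) mod 37 = 35
  15^8 mod 37 = (35 * 15) mod 37 = 7
  15^9 mod 37 = (7 * 15) mod 37 = 31
Result: shared secret = 31.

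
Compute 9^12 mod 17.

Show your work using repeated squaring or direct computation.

Step 1: Compute 9^12 mod 17 step by step, reducing modulo 17 at each step.
  9^1 mod 17 = 9
  9^2 mod 17 = (9 * 9) mod 17 = 13
  9^3 mod 17 = (13 * 9) mod 17 = 15
  9^4 mod 17 = (15 * 9) mod 17 = 16
  9^5 mod 17 = (16 * 9) mod 17 = 8
  9^6 mod 17 = (8 * 9) mod 17 = 4
  9^7 mod 17 = (4 * 9) mod 17 = 2
  9^8 mod 17 = (2 * 9) mod 17 = 1
  9^9 mod 17 = (1 * 9) mod 17 = 9
  9^10 mod 17 = (9 * 9) mod 17 = 13
  9^11 mod 17 = (13 * 9) mod 17 = 15
  9^12 mod 17 = (15 * 9) mod 17 = 16
Step 2: Result = 16.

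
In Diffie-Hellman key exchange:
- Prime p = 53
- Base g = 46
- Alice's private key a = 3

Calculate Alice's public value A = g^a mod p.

Step 1: A = g^a mod p = 46^3 mod 53.
  46^1 mod 53 = 46
  46^2 mod 53 = (46 * 46) mod 53 = 49
  46^3 mod 53 = (49 * 46) mod 53 = 28
Result: A = 28.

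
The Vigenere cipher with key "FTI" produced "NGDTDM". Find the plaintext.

Step 1: Extend key: FTIFTI
Step 2: Decrypt each letter (c - k) mod 26:
  N(13) - F(5) = (13-5) mod 26 = 8 = I
  G(6) - T(19) = (6-19) mod 26 = 13 = N
  D(3) - I(8) = (3-8) mod 26 = 21 = V
  T(19) - F(5) = (19-5) mod 26 = 14 = O
  D(3) - T(19) = (3-19) mod 26 = 10 = K
  M(12) - I(8) = (12-8) mod 26 = 4 = E
Plaintext: INVOKE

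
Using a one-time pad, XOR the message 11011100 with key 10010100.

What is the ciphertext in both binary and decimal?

Step 1: Write out the XOR operation bit by bit:
  Message: 11011100
  Key:     10010100
  XOR:     01001000
Step 2: Convert to decimal: 01001000 = 72.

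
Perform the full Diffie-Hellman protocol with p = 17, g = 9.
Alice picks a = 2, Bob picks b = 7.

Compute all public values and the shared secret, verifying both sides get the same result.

Step 1: A = g^a mod p = 9^2 mod 17 = 13.
Step 2: B = g^b mod p = 9^7 mod 17 = 2.
Step 3: Alice computes s = B^a mod p = 2^2 mod 17 = 4.
Step 4: Bob computes s = A^b mod p = 13^7 mod 17 = 4.
Both sides agree: shared secret = 4.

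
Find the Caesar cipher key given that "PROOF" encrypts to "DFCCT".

Step 1: Compare first letters: P (position 15) -> D (position 3).
Step 2: Shift = (3 - 15) mod 26 = 14.
The shift value is 14.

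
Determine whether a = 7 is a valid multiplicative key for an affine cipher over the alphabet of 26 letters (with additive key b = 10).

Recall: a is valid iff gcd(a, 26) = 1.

Step 1: Compute gcd(7, 26).
Step 2: gcd(7, 26) = 1.
Since gcd = 1, 7 is coprime with 26, so it is a valid key.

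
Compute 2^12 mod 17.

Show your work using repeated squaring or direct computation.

Step 1: Compute 2^12 mod 17 step by step, reducing modulo 17 at each step.
  2^1 mod 17 = 2
  2^2 mod 17 = (2 * 2) mod 17 = 4
  2^3 mod 17 = (4 * 2) mod 17 = 8
  2^4 mod 17 = (8 * 2) mod 17 = 16
  2^5 mod 17 = (16 * 2) mod 17 = 15
  2^6 mod 17 = (15 * 2) mod 17 = 13
  2^7 mod 17 = (13 * 2) mod 17 = 9
  2^8 mod 17 = (9 * 2) mod 17 = 1
  2^9 mod 17 = (1 * 2) mod 17 = 2
  2^10 mod 17 = (2 * 2) mod 17 = 4
  2^11 mod 17 = (4 * 2) mod 17 = 8
  2^12 mod 17 = (8 * 2) mod 17 = 16
Step 2: Result = 16.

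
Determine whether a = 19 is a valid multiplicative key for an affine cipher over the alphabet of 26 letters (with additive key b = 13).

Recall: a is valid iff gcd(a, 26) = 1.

Step 1: Compute gcd(19, 26).
Step 2: gcd(19, 26) = 1.
Since gcd = 1, 19 is coprime with 26, so it is a valid key.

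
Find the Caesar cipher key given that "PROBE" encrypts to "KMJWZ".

Step 1: Compare first letters: P (position 15) -> K (position 10).
Step 2: Shift = (10 - 15) mod 26 = 21.
The shift value is 21.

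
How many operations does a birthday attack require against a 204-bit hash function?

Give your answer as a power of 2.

Step 1: The birthday paradox gives collision probability ~50% after sqrt(2^n) = 2^(n/2) hashes.
Step 2: For 204-bit output: 2^(204/2) = 2^102.
Step 3: Approximately 2^102 hash computations needed.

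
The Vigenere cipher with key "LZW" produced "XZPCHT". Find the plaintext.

Step 1: Extend key: LZWLZW
Step 2: Decrypt each letter (c - k) mod 26:
  X(23) - L(11) = (23-11) mod 26 = 12 = M
  Z(25) - Z(25) = (25-25) mod 26 = 0 = A
  P(15) - W(22) = (15-22) mod 26 = 19 = T
  C(2) - L(11) = (2-11) mod 26 = 17 = R
  H(7) - Z(25) = (7-25) mod 26 = 8 = I
  T(19) - W(22) = (19-22) mod 26 = 23 = X
Plaintext: MATRIX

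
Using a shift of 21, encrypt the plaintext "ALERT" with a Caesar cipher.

Step 1: For each letter, shift forward by 21 positions (mod 26).
  A (position 0) -> position (0+21) mod 26 = 21 -> V
  L (position 11) -> position (11+21) mod 26 = 6 -> G
  E (position 4) -> position (4+21) mod 26 = 25 -> Z
  R (position 17) -> position (17+21) mod 26 = 12 -> M
  T (position 19) -> position (19+21) mod 26 = 14 -> O
Result: VGZMO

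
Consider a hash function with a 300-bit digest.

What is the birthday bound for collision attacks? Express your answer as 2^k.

Step 1: The birthday paradox gives collision probability ~50% after sqrt(2^n) = 2^(n/2) hashes.
Step 2: For 300-bit output: 2^(300/2) = 2^150.
Step 3: Approximately 2^150 hash computations needed.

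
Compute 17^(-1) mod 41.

Step 1: We need x such that 17 * x = 1 (mod 41).
Step 2: Using the extended Euclidean algorithm or trial:
  17 * 29 = 493 = 12 * 41 + 1.
Step 3: Since 493 mod 41 = 1, the inverse is x = 29.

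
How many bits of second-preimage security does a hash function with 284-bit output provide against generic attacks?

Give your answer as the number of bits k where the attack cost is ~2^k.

Step 1: The hash has a 284-bit output.
Step 2: Second-preimage resistance means: given a specific input x, it should be infeasible to find a different y with h(y) = h(x).
With a 284-bit output, a generic search for a second preimage costs about 2^284 evaluations (each trial matches the fixed target with probability 2^-284).
Step 3: Security level = 284 bits.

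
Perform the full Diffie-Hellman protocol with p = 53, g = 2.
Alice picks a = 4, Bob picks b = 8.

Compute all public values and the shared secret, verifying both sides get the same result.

Step 1: A = g^a mod p = 2^4 mod 53 = 16.
Step 2: B = g^b mod p = 2^8 mod 53 = 44.
Step 3: Alice computes s = B^a mod p = 44^4 mod 53 = 42.
Step 4: Bob computes s = A^b mod p = 16^8 mod 53 = 42.
Both sides agree: shared secret = 42.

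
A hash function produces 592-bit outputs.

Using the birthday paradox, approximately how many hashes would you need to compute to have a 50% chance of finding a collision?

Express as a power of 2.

Step 1: The birthday paradox gives collision probability ~50% after sqrt(2^n) = 2^(n/2) hashes.
Step 2: For 592-bit output: 2^(592/2) = 2^296.
Step 3: Approximately 2^296 hash computations needed.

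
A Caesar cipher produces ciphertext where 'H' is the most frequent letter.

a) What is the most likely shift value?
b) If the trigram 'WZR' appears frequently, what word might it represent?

Step 1: In English, 'E' is the most frequent letter (12.7%).
Step 2: The most frequent ciphertext letter is 'H' (position 7).
Step 3: Shift = (7 - 4) mod 26 = 3.
Step 4: Decrypt 'WZR' by shifting back 3:
  W -> T
  Z -> W
  R -> O
Step 5: 'WZR' decrypts to 'TWO'.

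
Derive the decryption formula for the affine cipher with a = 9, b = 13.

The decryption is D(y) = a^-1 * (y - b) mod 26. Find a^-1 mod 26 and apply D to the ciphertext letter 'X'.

Step 1: Find a^-1, the modular inverse of 9 mod 26.
Step 2: We need 9 * a^-1 = 1 (mod 26).
Step 3: 9 * 3 = 27 = 1 * 26 + 1, so a^-1 = 3.
Step 4: D(y) = 3(y - 13) mod 26.
Step 5: Apply to 'X' (y = 23): D(23) = 3 * (23 - 13) mod 26 = 3 * 10 mod 26 = 4 -> 'E'.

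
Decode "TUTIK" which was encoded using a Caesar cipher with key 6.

Step 1: Reverse the shift by subtracting 6 from each letter position.
  T (position 19) -> position (19-6) mod 26 = 13 -> N
  U (position 20) -> position (20-6) mod 26 = 14 -> O
  T (position 19) -> position (19-6) mod 26 = 13 -> N
  I (position 8) -> position (8-6) mod 26 = 2 -> C
  K (position 10) -> position (10-6) mod 26 = 4 -> E
Decrypted message: NONCE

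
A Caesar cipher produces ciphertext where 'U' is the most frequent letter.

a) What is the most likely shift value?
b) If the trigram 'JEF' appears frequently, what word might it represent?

Step 1: In English, 'E' is the most frequent letter (12.7%).
Step 2: The most frequent ciphertext letter is 'U' (position 20).
Step 3: Shift = (20 - 4) mod 26 = 16.
Step 4: Decrypt 'JEF' by shifting back 16:
  J -> T
  E -> O
  F -> P
Step 5: 'JEF' decrypts to 'TOP'.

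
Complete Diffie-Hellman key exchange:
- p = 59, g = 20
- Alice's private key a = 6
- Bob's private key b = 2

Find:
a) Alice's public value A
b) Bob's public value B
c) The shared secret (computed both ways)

Step 1: A = g^a mod p = 20^6 mod 59 = 45.
Step 2: B = g^b mod p = 20^2 mod 59 = 46.
Step 3: Alice computes s = B^a mod p = 46^6 mod 59 = 19.
Step 4: Bob computes s = A^b mod p = 45^2 mod 59 = 19.
Both sides agree: shared secret = 19.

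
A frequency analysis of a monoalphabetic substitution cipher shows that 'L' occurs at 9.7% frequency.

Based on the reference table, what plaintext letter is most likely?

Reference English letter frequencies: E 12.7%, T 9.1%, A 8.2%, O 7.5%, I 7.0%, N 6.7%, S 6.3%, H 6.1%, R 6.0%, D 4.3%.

Step 1: The observed frequency is 9.7%.
Step 2: Compare with English frequencies:
  E: 12.7% (difference: 3.0%)
  T: 9.1% (difference: 0.6%) <-- closest
  A: 8.2% (difference: 1.5%)
  O: 7.5% (difference: 2.2%)
  I: 7.0% (difference: 2.7%)
  N: 6.7% (difference: 3.0%)
  S: 6.3% (difference: 3.4%)
  H: 6.1% (difference: 3.6%)
  R: 6.0% (difference: 3.7%)
  D: 4.3% (difference: 5.4%)
Step 3: 'L' most likely represents 'T' (frequency 9.1%).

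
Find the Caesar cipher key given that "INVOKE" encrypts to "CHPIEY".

Step 1: Compare first letters: I (position 8) -> C (position 2).
Step 2: Shift = (2 - 8) mod 26 = 20.
The shift value is 20.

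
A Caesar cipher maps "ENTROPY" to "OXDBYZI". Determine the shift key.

Step 1: Compare first letters: E (position 4) -> O (position 14).
Step 2: Shift = (14 - 4) mod 26 = 10.
The shift value is 10.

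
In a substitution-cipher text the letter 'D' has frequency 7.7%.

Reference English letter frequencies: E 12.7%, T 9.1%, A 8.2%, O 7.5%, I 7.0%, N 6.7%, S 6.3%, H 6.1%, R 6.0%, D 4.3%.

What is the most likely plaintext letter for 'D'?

Step 1: The observed frequency is 7.7%.
Step 2: Compare with English frequencies:
  E: 12.7% (difference: 5.0%)
  T: 9.1% (difference: 1.4%)
  A: 8.2% (difference: 0.5%)
  O: 7.5% (difference: 0.2%) <-- closest
  I: 7.0% (difference: 0.7%)
  N: 6.7% (difference: 1.0%)
  S: 6.3% (difference: 1.4%)
  H: 6.1% (difference: 1.6%)
  R: 6.0% (difference: 1.7%)
  D: 4.3% (difference: 3.4%)
Step 3: 'D' most likely represents 'O' (frequency 7.5%).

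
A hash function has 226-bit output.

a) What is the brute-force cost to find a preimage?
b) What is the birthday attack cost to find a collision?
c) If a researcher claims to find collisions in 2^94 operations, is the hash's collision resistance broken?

Step 1: Preimage resistance requires brute-force of 2^226 operations.
Step 2: Collision resistance (birthday bound) = 2^(226/2) = 2^113.
Step 3: The claimed attack costs 2^94 operations.
Step 4: Since 2^94 < 2^113, the claimed attack beats the generic birthday bound, so collision resistance is broken.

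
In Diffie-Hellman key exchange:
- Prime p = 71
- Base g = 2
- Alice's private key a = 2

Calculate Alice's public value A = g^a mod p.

Step 1: A = g^a mod p = 2^2 mod 71.
  2^1 mod 71 = 2
  2^2 mod 71 = (2 * 2) mod 71 = 4
Result: A = 4.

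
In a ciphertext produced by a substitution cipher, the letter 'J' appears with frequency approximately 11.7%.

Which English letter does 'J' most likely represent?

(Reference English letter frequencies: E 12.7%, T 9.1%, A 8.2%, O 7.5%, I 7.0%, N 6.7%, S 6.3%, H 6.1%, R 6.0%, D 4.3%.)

Step 1: The observed frequency is 11.7%.
Step 2: Compare with English frequencies:
  E: 12.7% (difference: 1.0%) <-- closest
  T: 9.1% (difference: 2.6%)
  A: 8.2% (difference: 3.5%)
  O: 7.5% (difference: 4.2%)
  I: 7.0% (difference: 4.7%)
  N: 6.7% (difference: 5.0%)
  S: 6.3% (difference: 5.4%)
  H: 6.1% (difference: 5.6%)
  R: 6.0% (difference: 5.7%)
  D: 4.3% (difference: 7.4%)
Step 3: 'J' most likely represents 'E' (frequency 12.7%).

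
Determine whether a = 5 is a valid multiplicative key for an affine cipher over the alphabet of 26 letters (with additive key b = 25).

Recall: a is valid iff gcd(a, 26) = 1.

Step 1: Compute gcd(5, 26).
Step 2: gcd(5, 26) = 1.
Since gcd = 1, 5 is coprime with 26, so it is a valid key.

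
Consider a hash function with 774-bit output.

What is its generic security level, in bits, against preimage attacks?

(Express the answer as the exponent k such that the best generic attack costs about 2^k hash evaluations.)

Step 1: The hash has a 774-bit output.
Step 2: Preimage resistance means: given a digest h(x), it should be infeasible to find any input that hashes to it.
With a 774-bit output there are 2^774 possible digests, so a generic brute-force preimage search costs about 2^774 evaluations.
Step 3: Security level = 774 bits.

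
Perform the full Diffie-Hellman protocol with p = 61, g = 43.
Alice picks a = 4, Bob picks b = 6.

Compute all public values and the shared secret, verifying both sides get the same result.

Step 1: A = g^a mod p = 43^4 mod 61 = 56.
Step 2: B = g^b mod p = 43^6 mod 61 = 27.
Step 3: Alice computes s = B^a mod p = 27^4 mod 61 = 9.
Step 4: Bob computes s = A^b mod p = 56^6 mod 61 = 9.
Both sides agree: shared secret = 9.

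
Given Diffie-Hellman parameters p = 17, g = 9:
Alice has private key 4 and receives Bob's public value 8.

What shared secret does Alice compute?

Step 1: s = B^a mod p = 8^4 mod 17.
  8^1 mod 17 = 8
  8^2 mod 17 = (8 * 8) mod 17 = 13
  8^3 mod 17 = (13 * 8) mod 17 = 2
  8^4 mod 17 = (2 * 8) mod 17 = 16
Result: shared secret = 16.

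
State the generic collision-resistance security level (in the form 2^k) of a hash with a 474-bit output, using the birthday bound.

Step 1: The birthday paradox gives collision probability ~50% after sqrt(2^n) = 2^(n/2) hashes.
Step 2: For 474-bit output: 2^(474/2) = 2^237.
Step 3: Approximately 2^237 hash computations needed.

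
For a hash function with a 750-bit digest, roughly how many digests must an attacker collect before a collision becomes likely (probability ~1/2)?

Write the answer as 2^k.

Step 1: The birthday paradox gives collision probability ~50% after sqrt(2^n) = 2^(n/2) hashes.
Step 2: For 750-bit output: 2^(750/2) = 2^375.
Step 3: Approximately 2^375 hash computations needed.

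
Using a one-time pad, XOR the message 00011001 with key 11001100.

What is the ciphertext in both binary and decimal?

Step 1: Write out the XOR operation bit by bit:
  Message: 00011001
  Key:     11001100
  XOR:     11010101
Step 2: Convert to decimal: 11010101 = 213.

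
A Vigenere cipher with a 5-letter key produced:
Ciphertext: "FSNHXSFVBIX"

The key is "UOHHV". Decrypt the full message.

Step 1: Key 'UOHHV' has length 5. Extended key: UOHHVUOHHVU
Step 2: Decrypt each position:
  F(5) - U(20) = 11 = L
  S(18) - O(14) = 4 = E
  N(13) - H(7) = 6 = G
  H(7) - H(7) = 0 = A
  X(23) - V(21) = 2 = C
  S(18) - U(20) = 24 = Y
  F(5) - O(14) = 17 = R
  V(21) - H(7) = 14 = O
  B(1) - H(7) = 20 = U
  I(8) - V(21) = 13 = N
  X(23) - U(20) = 3 = D
Plaintext: LEGACYROUND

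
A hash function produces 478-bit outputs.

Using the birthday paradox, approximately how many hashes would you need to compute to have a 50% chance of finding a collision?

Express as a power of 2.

Step 1: The birthday paradox gives collision probability ~50% after sqrt(2^n) = 2^(n/2) hashes.
Step 2: For 478-bit output: 2^(478/2) = 2^239.
Step 3: Approximately 2^239 hash computations needed.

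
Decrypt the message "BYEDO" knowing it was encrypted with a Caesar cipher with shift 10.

Step 1: Reverse the shift by subtracting 10 from each letter position.
  B (position 1) -> position (1-10) mod 26 = 17 -> R
  Y (position 24) -> position (24-10) mod 26 = 14 -> O
  E (position 4) -> position (4-10) mod 26 = 20 -> U
  D (position 3) -> position (3-10) mod 26 = 19 -> T
  O (position 14) -> position (14-10) mod 26 = 4 -> E
Decrypted message: ROUTE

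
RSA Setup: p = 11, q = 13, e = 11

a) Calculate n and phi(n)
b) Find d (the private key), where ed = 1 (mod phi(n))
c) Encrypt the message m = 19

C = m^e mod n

Step 1: n = 11 * 13 = 143.
Step 2: phi(n) = (11-1)(13-1) = 10 * 12 = 120.
Step 3: Find d = 11^(-1) mod 120 = 11.
  Verify: 11 * 11 = 121 = 1 (mod 120).
Step 4: C = 19^11 mod 143 = 63.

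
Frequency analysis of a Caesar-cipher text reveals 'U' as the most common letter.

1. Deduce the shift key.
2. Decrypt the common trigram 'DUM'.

Step 1: In English, 'E' is the most frequent letter (12.7%).
Step 2: The most frequent ciphertext letter is 'U' (position 20).
Step 3: Shift = (20 - 4) mod 26 = 16.
Step 4: Decrypt 'DUM' by shifting back 16:
  D -> N
  U -> E
  M -> W
Step 5: 'DUM' decrypts to 'NEW'.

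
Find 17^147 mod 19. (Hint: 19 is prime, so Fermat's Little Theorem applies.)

Step 1: Since 19 is prime, by Fermat's Little Theorem: 17^18 = 1 (mod 19).
Step 2: Reduce exponent: 147 mod 18 = 3.
Step 3: So 17^147 = 17^3 (mod 19).
Step 4: 17^3 mod 19 = 11.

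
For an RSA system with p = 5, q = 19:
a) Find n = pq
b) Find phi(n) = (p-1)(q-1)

Step 1: n = p * q = 5 * 19 = 95.
Step 2: phi(n) = (p-1)(q-1) = 4 * 18 = 72.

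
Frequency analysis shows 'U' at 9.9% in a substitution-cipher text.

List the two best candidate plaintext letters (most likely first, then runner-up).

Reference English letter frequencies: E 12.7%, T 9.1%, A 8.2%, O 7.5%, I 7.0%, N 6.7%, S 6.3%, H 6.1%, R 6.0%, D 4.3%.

Step 1: Observed frequency of 'U' is 9.9%.
Step 2: Compute distances to each reference frequency and sort:
  T (9.1%): difference = 0.8% <-- BEST
  A (8.2%): difference = 1.7% <-- RUNNER-UP
  O (7.5%): difference = 2.4%
  E (12.7%): difference = 2.8%
  I (7.0%): difference = 2.9%
Step 3: Most likely is 'T' (9.1%, diff 0.8%); second most likely is 'A' (8.2%, diff 1.7%).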